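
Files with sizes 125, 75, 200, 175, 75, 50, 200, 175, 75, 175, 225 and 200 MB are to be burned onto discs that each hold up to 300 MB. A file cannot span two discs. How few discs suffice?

7

Total = 225 + 200 + 200 + 200 + 175 + 175 + 175 + 125 + 75 + 75 + 75 + 50 = 1750 MB.
Lower bound: ⌈1750/300⌉ = 6 discs.
Also, 7 files each exceed 150 MB, and no two of those can share a disc, so at least 7 discs are needed.
A packing using 7 discs:
  disc 1: 225 + 75 = 300
  disc 2: 200 + 75 = 275
  disc 3: 200 + 75 = 275
  disc 4: 200 + 50 = 250
  disc 5: 175 + 125 = 300
  disc 6: 175 = 175
  disc 7: 175 = 175
This matches the lower bound, so 7 is optimal.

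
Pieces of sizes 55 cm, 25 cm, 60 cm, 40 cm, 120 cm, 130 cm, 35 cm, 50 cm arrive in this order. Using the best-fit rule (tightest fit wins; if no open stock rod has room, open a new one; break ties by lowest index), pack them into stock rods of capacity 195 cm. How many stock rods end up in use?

  55 → stock rod 1 (new)  [load 55/195]
  25 → stock rod 1  [load 80/195]
  60 → stock rod 1  [load 140/195]
  40 → stock rod 1  [load 180/195]
  120 → stock rod 2 (new)  [load 120/195]
  130 → stock rod 3 (new)  [load 130/195]
  35 → stock rod 3  [load 165/195]
  50 → stock rod 2  [load 170/195]
3 stock rods opened.

3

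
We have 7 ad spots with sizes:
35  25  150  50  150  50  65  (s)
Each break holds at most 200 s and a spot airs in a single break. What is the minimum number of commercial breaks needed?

3

Total = 150 + 150 + 65 + 50 + 50 + 35 + 25 = 525 s.
Lower bound: ⌈525/200⌉ = 3 commercial breaks.
A packing using 3 commercial breaks:
  break 1: 150 + 50 = 200
  break 2: 150 + 50 = 200
  break 3: 65 + 35 + 25 = 125
This matches the lower bound, so 3 is optimal.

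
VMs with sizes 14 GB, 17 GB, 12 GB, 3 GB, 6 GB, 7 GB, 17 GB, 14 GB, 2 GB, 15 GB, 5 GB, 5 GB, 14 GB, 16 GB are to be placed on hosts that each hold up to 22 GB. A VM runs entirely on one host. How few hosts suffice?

8

Total = 17 + 17 + 16 + 15 + 14 + 14 + 14 + 12 + 7 + 6 + 5 + 5 + 3 + 2 = 147 GB.
Lower bound: ⌈147/22⌉ = 7 hosts.
Also, 8 VMs each exceed 11 GB, and no two of those can share a host, so at least 8 hosts are needed.
A packing using 8 hosts:
  host 1: 17 + 5 = 22
  host 2: 17 + 5 = 22
  host 3: 16 + 6 = 22
  host 4: 15 + 7 = 22
  host 5: 14 + 3 + 2 = 19
  host 6: 14 = 14
  host 7: 14 = 14
  host 8: 12 = 12
This matches the lower bound, so 8 is optimal.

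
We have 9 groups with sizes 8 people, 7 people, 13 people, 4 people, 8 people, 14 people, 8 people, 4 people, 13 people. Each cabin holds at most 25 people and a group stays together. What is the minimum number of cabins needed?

4

Total = 14 + 13 + 13 + 8 + 8 + 8 + 7 + 4 + 4 = 79 people.
Lower bound: ⌈79/25⌉ = 4 cabins.
A packing using 4 cabins:
  cabin 1: 14 + 8 = 22
  cabin 2: 13 + 8 + 4 = 25
  cabin 3: 13 + 8 + 4 = 25
  cabin 4: 7 = 7
This matches the lower bound, so 4 is optimal.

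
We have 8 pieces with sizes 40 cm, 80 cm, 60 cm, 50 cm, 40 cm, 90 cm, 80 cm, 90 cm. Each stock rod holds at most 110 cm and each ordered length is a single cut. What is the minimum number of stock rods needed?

6

Total = 90 + 90 + 80 + 80 + 60 + 50 + 40 + 40 = 530 cm.
Lower bound: ⌈530/110⌉ = 5 stock rods.
A packing using 6 stock rods:
  stock rod 1: 90 = 90
  stock rod 2: 90 = 90
  stock rod 3: 80 = 80
  stock rod 4: 80 = 80
  stock rod 5: 60 + 50 = 110
  stock rod 6: 40 + 40 = 80
No arrangement into 5 stock rods stays within capacity, so 6 is optimal.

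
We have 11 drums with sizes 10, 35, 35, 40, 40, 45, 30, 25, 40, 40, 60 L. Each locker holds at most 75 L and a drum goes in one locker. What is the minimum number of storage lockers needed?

Total = 60 + 45 + 40 + 40 + 40 + 40 + 35 + 35 + 30 + 25 + 10 = 400 L.
Lower bound: ⌈400/75⌉ = 6 storage lockers.
A packing using 6 storage lockers:
  locker 1: 60 + 10 = 70
  locker 2: 45 + 30 = 75
  locker 3: 40 + 35 = 75
  locker 4: 40 + 35 = 75
  locker 5: 40 + 25 = 65
  locker 6: 40 = 40
This matches the lower bound, so 6 is optimal.

6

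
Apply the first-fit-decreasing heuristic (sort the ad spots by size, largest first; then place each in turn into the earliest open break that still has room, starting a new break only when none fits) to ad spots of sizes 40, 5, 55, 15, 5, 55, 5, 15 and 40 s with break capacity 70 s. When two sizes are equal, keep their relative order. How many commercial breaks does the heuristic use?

Sorted descending: 55, 55, 40, 40, 15, 15, 5, 5, 5.
  55 → break 1 (new)  [load 55/70]
  55 → break 2 (new)  [load 55/70]
  40 → break 3 (new)  [load 40/70]
  40 → break 4 (new)  [load 40/70]
  15 → break 1  [load 70/70]
  15 → break 2  [load 70/70]
  5 → break 3  [load 45/70]
  5 → break 3  [load 50/70]
  5 → break 3  [load 55/70]
4 commercial breaks opened.

4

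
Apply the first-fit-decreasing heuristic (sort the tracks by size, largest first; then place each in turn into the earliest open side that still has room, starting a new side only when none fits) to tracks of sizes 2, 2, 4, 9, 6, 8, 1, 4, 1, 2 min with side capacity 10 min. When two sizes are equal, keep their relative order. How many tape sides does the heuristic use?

Sorted descending: 9, 8, 6, 4, 4, 2, 2, 2, 1, 1.
  9 → side 1 (new)  [load 9/10]
  8 → side 2 (new)  [load 8/10]
  6 → side 3 (new)  [load 6/10]
  4 → side 3  [load 10/10]
  4 → side 4 (new)  [load 4/10]
  2 → side 2  [load 10/10]
  2 → side 4  [load 6/10]
  2 → side 4  [load 8/10]
  1 → side 1  [load 10/10]
  1 → side 4  [load 9/10]
4 tape sides opened.

4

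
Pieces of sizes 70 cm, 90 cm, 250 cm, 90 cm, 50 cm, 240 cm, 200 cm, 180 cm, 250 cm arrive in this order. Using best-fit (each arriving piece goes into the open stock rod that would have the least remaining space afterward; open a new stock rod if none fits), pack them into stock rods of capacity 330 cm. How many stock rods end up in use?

  70 → stock rod 1 (new)  [load 70/330]
  90 → stock rod 1  [load 160/330]
  250 → stock rod 2 (new)  [load 250/330]
  90 → stock rod 1  [load 250/330]
  50 → stock rod 1  [load 300/330]
  240 → stock rod 3 (new)  [load 240/330]
  200 → stock rod 4 (new)  [load 200/330]
  180 → stock rod 5 (new)  [load 180/330]
  250 → stock rod 6 (new)  [load 250/330]
6 stock rods opened.

6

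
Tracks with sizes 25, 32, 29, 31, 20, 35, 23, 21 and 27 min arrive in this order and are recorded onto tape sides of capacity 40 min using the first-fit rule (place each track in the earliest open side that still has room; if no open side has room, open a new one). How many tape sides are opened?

  25 → side 1 (new)  [load 25/40]
  32 → side 2 (new)  [load 32/40]
  29 → side 3 (new)  [load 29/40]
  31 → side 4 (new)  [load 31/40]
  20 → side 5 (new)  [load 20/40]
  35 → side 6 (new)  [load 35/40]
  23 → side 7 (new)  [load 23/40]
  21 → side 8 (new)  [load 21/40]
  27 → side 9 (new)  [load 27/40]
9 tape sides opened.

9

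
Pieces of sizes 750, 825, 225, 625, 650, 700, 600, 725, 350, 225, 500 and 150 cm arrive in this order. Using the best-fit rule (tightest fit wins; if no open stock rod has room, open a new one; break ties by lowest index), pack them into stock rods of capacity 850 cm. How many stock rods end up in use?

8

  750 → stock rod 1 (new)  [load 750/850]
  825 → stock rod 2 (new)  [load 825/850]
  225 → stock rod 3 (new)  [load 225/850]
  625 → stock rod 3  [load 850/850]
  650 → stock rod 4 (new)  [load 650/850]
  700 → stock rod 5 (new)  [load 700/850]
  600 → stock rod 6 (new)  [load 600/850]
  725 → stock rod 7 (new)  [load 725/850]
  350 → stock rod 8 (new)  [load 350/850]
  225 → stock rod 6  [load 825/850]
  500 → stock rod 8  [load 850/850]
  150 → stock rod 5  [load 850/850]
8 stock rods opened.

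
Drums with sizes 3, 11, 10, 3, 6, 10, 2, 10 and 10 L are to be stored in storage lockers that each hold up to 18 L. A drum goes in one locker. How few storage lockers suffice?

5

Total = 11 + 10 + 10 + 10 + 10 + 6 + 3 + 3 + 2 = 65 L.
Lower bound: ⌈65/18⌉ = 4 storage lockers.
Also, 5 drums each exceed 9 L, and no two of those can share a locker, so at least 5 storage lockers are needed.
A packing using 5 storage lockers:
  locker 1: 11 + 6 = 17
  locker 2: 10 + 3 + 3 + 2 = 18
  locker 3: 10 = 10
  locker 4: 10 = 10
  locker 5: 10 = 10
This matches the lower bound, so 5 is optimal.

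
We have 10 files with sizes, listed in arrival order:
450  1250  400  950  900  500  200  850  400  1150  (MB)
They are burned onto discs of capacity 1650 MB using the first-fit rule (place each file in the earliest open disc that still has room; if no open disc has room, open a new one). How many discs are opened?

6

  450 → disc 1 (new)  [load 450/1650]
  1250 → disc 2 (new)  [load 1250/1650]
  400 → disc 1  [load 850/1650]
  950 → disc 3 (new)  [load 950/1650]
  900 → disc 4 (new)  [load 900/1650]
  500 → disc 1  [load 1350/1650]
  200 → disc 1  [load 1550/1650]
  850 → disc 5 (new)  [load 850/1650]
  400 → disc 2  [load 1650/1650]
  1150 → disc 6 (new)  [load 1150/1650]
6 discs opened.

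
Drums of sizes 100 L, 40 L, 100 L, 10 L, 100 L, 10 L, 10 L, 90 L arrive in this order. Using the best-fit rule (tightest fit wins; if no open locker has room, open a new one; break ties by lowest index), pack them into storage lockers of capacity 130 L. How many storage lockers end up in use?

  100 → locker 1 (new)  [load 100/130]
  40 → locker 2 (new)  [load 40/130]
  100 → locker 3 (new)  [load 100/130]
  10 → locker 1  [load 110/130]
  100 → locker 4 (new)  [load 100/130]
  10 → locker 1  [load 120/130]
  10 → locker 1  [load 130/130]
  90 → locker 2  [load 130/130]
4 storage lockers opened.

4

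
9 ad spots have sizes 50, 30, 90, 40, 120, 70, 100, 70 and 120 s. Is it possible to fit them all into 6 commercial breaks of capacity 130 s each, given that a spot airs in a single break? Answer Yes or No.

A valid assignment using 6 commercial breaks:
  break 1: 120 = 120
  break 2: 120 = 120
  break 3: 100 + 30 = 130
  break 4: 90 + 40 = 130
  break 5: 70 + 50 = 120
  break 6: 70 = 70
Every load is within 130 s, so 6 commercial breaks suffice.

Yes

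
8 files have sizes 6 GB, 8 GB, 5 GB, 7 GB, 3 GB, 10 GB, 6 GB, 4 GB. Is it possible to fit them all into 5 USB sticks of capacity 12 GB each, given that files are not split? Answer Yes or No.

A valid assignment using 5 USB sticks:
  USB stick 1: 10 = 10
  USB stick 2: 8 + 4 = 12
  USB stick 3: 7 + 5 = 12
  USB stick 4: 6 + 6 = 12
  USB stick 5: 3 = 3
Every load is within 12 GB, so 5 USB sticks suffice.

Yes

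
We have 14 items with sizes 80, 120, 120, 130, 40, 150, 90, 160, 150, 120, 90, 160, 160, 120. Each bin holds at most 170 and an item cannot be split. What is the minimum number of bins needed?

12

Total = 160 + 160 + 160 + 150 + 150 + 130 + 120 + 120 + 120 + 120 + 90 + 90 + 80 + 40 = 1690.
Lower bound: ⌈1690/170⌉ = 10 bins.
Also, 12 items each exceed 85, and no two of those can share a bin, so at least 12 bins are needed.
A packing using 12 bins:
  bin 1: 160 = 160
  bin 2: 160 = 160
  bin 3: 160 = 160
  bin 4: 150 = 150
  bin 5: 150 = 150
  bin 6: 130 + 40 = 170
  bin 7: 120 = 120
  bin 8: 120 = 120
  bin 9: 120 = 120
  bin 10: 120 = 120
  bin 11: 90 + 80 = 170
  bin 12: 90 = 90
This matches the lower bound, so 12 is optimal.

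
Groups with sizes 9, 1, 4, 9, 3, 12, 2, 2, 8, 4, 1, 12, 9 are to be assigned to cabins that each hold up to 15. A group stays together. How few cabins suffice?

6

Total = 12 + 12 + 9 + 9 + 9 + 8 + 4 + 4 + 3 + 2 + 2 + 1 + 1 = 76.
Lower bound: ⌈76/15⌉ = 6 cabins.
A packing using 6 cabins:
  cabin 1: 12 + 3 = 15
  cabin 2: 12 + 2 + 1 = 15
  cabin 3: 9 + 4 + 2 = 15
  cabin 4: 9 + 4 + 1 = 14
  cabin 5: 9 = 9
  cabin 6: 8 = 8
This matches the lower bound, so 6 is optimal.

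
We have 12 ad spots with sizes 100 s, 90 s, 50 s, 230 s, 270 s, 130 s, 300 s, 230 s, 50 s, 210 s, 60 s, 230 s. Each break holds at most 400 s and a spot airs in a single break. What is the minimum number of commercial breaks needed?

Total = 300 + 270 + 230 + 230 + 230 + 210 + 130 + 100 + 90 + 60 + 50 + 50 = 1950 s.
Lower bound: ⌈1950/400⌉ = 5 commercial breaks.
Also, 6 ad spots each exceed 200 s, and no two of those can share a break, so at least 6 commercial breaks are needed.
A packing using 6 commercial breaks:
  break 1: 300 + 100 = 400
  break 2: 270 + 130 = 400
  break 3: 230 + 90 + 60 = 380
  break 4: 230 + 50 + 50 = 330
  break 5: 230 = 230
  break 6: 210 = 210
This matches the lower bound, so 6 is optimal.

6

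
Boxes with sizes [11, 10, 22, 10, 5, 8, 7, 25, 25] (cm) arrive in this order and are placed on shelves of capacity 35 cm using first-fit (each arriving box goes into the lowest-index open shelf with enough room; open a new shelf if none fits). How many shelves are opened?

4

  11 → shelf 1 (new)  [load 11/35]
  10 → shelf 1  [load 21/35]
  22 → shelf 2 (new)  [load 22/35]
  10 → shelf 1  [load 31/35]
  5 → shelf 2  [load 27/35]
  8 → shelf 2  [load 35/35]
  7 → shelf 3 (new)  [load 7/35]
  25 → shelf 3  [load 32/35]
  25 → shelf 4 (new)  [load 25/35]
4 shelves opened.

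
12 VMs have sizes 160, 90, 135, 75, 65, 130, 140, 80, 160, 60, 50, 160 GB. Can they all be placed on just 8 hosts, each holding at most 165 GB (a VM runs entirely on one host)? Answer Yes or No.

Total = 1305 GB; ⌈1305/165⌉ = 8.
The bound of 8 does not rule out 8, but exhaustive search shows no assignment into 8 hosts of capacity 165 GB exists — the minimum is 9.

No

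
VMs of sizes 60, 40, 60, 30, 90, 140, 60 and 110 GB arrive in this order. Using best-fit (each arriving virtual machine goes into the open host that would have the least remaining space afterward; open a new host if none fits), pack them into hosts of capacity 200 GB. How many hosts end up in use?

3

  60 → host 1 (new)  [load 60/200]
  40 → host 1  [load 100/200]
  60 → host 1  [load 160/200]
  30 → host 1  [load 190/200]
  90 → host 2 (new)  [load 90/200]
  140 → host 3 (new)  [load 140/200]
  60 → host 3  [load 200/200]
  110 → host 2  [load 200/200]
3 hosts opened.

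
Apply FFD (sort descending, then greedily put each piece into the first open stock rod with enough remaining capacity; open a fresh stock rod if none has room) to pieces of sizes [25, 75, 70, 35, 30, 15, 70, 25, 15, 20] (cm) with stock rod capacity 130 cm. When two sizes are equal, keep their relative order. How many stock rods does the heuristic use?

3

Sorted descending: 75, 70, 70, 35, 30, 25, 25, 20, 15, 15.
  75 → stock rod 1 (new)  [load 75/130]
  70 → stock rod 2 (new)  [load 70/130]
  70 → stock rod 3 (new)  [load 70/130]
  35 → stock rod 1  [load 110/130]
  30 → stock rod 2  [load 100/130]
  25 → stock rod 2  [load 125/130]
  25 → stock rod 3  [load 95/130]
  20 → stock rod 1  [load 130/130]
  15 → stock rod 3  [load 110/130]
  15 → stock rod 3  [load 125/130]
3 stock rods opened.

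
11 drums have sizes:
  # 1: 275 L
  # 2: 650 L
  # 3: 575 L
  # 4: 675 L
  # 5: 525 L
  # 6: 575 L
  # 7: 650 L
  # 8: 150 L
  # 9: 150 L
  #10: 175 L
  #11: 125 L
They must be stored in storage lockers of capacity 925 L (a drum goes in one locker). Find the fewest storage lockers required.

Total = 675 + 650 + 650 + 575 + 575 + 525 + 275 + 175 + 150 + 150 + 125 = 4525 L.
Lower bound: ⌈4525/925⌉ = 5 storage lockers.
Also, 6 drums each exceed 925/2 L, and no two of those can share a locker, so at least 6 storage lockers are needed.
A packing using 6 storage lockers:
  locker 1: 675 + 175 = 850
  locker 2: 650 + 275 = 925
  locker 3: 650 + 150 + 125 = 925
  locker 4: 575 + 150 = 725
  locker 5: 575 = 575
  locker 6: 525 = 525
This matches the lower bound, so 6 is optimal.

6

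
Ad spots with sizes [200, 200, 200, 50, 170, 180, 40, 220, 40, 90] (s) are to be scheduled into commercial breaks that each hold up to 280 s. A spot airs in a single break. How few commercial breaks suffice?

6

Total = 220 + 200 + 200 + 200 + 180 + 170 + 90 + 50 + 40 + 40 = 1390 s.
Lower bound: ⌈1390/280⌉ = 5 commercial breaks.
Also, 6 ad spots each exceed 140 s, and no two of those can share a break, so at least 6 commercial breaks are needed.
A packing using 6 commercial breaks:
  break 1: 220 + 50 = 270
  break 2: 200 + 40 + 40 = 280
  break 3: 200 = 200
  break 4: 200 = 200
  break 5: 180 + 90 = 270
  break 6: 170 = 170
This matches the lower bound, so 6 is optimal.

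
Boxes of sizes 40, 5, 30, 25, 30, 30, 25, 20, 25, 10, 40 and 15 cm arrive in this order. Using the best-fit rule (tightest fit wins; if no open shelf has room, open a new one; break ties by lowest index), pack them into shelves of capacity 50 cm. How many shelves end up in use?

  40 → shelf 1 (new)  [load 40/50]
  5 → shelf 1  [load 45/50]
  30 → shelf 2 (new)  [load 30/50]
  25 → shelf 3 (new)  [load 25/50]
  30 → shelf 4 (new)  [load 30/50]
  30 → shelf 5 (new)  [load 30/50]
  25 → shelf 3  [load 50/50]
  20 → shelf 2  [load 50/50]
  25 → shelf 6 (new)  [load 25/50]
  10 → shelf 4  [load 40/50]
  40 → shelf 7 (new)  [load 40/50]
  15 → shelf 5  [load 45/50]
7 shelves opened.

7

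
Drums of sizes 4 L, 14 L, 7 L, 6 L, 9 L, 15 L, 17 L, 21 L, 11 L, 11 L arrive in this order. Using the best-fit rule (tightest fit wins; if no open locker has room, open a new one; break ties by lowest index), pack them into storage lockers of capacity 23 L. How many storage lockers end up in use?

6

  4 → locker 1 (new)  [load 4/23]
  14 → locker 1  [load 18/23]
  7 → locker 2 (new)  [load 7/23]
  6 → locker 2  [load 13/23]
  9 → locker 2  [load 22/23]
  15 → locker 3 (new)  [load 15/23]
  17 → locker 4 (new)  [load 17/23]
  21 → locker 5 (new)  [load 21/23]
  11 → locker 6 (new)  [load 11/23]
  11 → locker 6  [load 22/23]
6 storage lockers opened.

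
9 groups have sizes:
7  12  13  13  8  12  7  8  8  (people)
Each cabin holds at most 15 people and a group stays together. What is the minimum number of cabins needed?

7

Total = 13 + 13 + 12 + 12 + 8 + 8 + 8 + 7 + 7 = 88 people.
Lower bound: ⌈88/15⌉ = 6 cabins.
Also, 7 groups each exceed 15/2 people, and no two of those can share a cabin, so at least 7 cabins are needed.
A packing using 7 cabins:
  cabin 1: 13 = 13
  cabin 2: 13 = 13
  cabin 3: 12 = 12
  cabin 4: 12 = 12
  cabin 5: 8 + 7 = 15
  cabin 6: 8 + 7 = 15
  cabin 7: 8 = 8
This matches the lower bound, so 7 is optimal.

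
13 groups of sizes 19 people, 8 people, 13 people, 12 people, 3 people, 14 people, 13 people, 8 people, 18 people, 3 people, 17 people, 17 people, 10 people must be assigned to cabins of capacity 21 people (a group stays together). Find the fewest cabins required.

9

Total = 19 + 18 + 17 + 17 + 14 + 13 + 13 + 12 + 10 + 8 + 8 + 3 + 3 = 155 people.
Lower bound: ⌈155/21⌉ = 8 cabins.
A packing using 9 cabins:
  cabin 1: 19 = 19
  cabin 2: 18 + 3 = 21
  cabin 3: 17 + 3 = 20
  cabin 4: 17 = 17
  cabin 5: 14 = 14
  cabin 6: 13 + 8 = 21
  cabin 7: 13 + 8 = 21
  cabin 8: 12 = 12
  cabin 9: 10 = 10
No arrangement into 8 cabins stays within capacity, so 9 is optimal.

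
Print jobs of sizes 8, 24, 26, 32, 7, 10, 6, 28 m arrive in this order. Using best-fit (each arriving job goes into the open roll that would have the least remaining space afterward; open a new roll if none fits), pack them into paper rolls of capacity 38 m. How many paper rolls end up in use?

  8 → roll 1 (new)  [load 8/38]
  24 → roll 1  [load 32/38]
  26 → roll 2 (new)  [load 26/38]
  32 → roll 3 (new)  [load 32/38]
  7 → roll 2  [load 33/38]
  10 → roll 4 (new)  [load 10/38]
  6 → roll 1  [load 38/38]
  28 → roll 4  [load 38/38]
4 paper rolls opened.

4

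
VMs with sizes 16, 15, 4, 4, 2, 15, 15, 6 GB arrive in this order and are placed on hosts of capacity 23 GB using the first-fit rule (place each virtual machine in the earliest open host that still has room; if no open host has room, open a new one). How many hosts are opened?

4

  16 → host 1 (new)  [load 16/23]
  15 → host 2 (new)  [load 15/23]
  4 → host 1  [load 20/23]
  4 → host 2  [load 19/23]
  2 → host 1  [load 22/23]
  15 → host 3 (new)  [load 15/23]
  15 → host 4 (new)  [load 15/23]
  6 → host 3  [load 21/23]
4 hosts opened.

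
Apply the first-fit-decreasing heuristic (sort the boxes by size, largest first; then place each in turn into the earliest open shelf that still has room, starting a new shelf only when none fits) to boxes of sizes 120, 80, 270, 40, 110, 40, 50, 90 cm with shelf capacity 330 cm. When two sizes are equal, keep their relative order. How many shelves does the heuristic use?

3

Sorted descending: 270, 120, 110, 90, 80, 50, 40, 40.
  270 → shelf 1 (new)  [load 270/330]
  120 → shelf 2 (new)  [load 120/330]
  110 → shelf 2  [load 230/330]
  90 → shelf 2  [load 320/330]
  80 → shelf 3 (new)  [load 80/330]
  50 → shelf 1  [load 320/330]
  40 → shelf 3  [load 120/330]
  40 → shelf 3  [load 160/330]
3 shelves opened.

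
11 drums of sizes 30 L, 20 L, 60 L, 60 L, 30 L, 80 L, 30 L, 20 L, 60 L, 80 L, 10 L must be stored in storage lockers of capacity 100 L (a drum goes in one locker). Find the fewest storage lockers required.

5

Total = 80 + 80 + 60 + 60 + 60 + 30 + 30 + 30 + 20 + 20 + 10 = 480 L.
Lower bound: ⌈480/100⌉ = 5 storage lockers.
A packing using 5 storage lockers:
  locker 1: 80 + 20 = 100
  locker 2: 80 + 20 = 100
  locker 3: 60 + 30 + 10 = 100
  locker 4: 60 + 30 = 90
  locker 5: 60 + 30 = 90
This matches the lower bound, so 5 is optimal.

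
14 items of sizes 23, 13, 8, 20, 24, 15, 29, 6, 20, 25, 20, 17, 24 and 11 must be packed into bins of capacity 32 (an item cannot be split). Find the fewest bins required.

10

Total = 29 + 25 + 24 + 24 + 23 + 20 + 20 + 20 + 17 + 15 + 13 + 11 + 8 + 6 = 255.
Lower bound: ⌈255/32⌉ = 8 bins.
Also, 9 items each exceed 16, and no two of those can share a bin, so at least 9 bins are needed.
A packing using 10 bins:
  bin 1: 29 = 29
  bin 2: 25 + 6 = 31
  bin 3: 24 + 8 = 32
  bin 4: 24 = 24
  bin 5: 23 = 23
  bin 6: 20 + 11 = 31
  bin 7: 20 = 20
  bin 8: 20 = 20
  bin 9: 17 + 15 = 32
  bin 10: 13 = 13
No arrangement into 9 bins stays within capacity, so 10 is optimal.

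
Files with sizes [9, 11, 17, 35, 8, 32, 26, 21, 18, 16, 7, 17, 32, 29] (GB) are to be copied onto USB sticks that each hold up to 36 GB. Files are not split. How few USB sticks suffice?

9

Total = 35 + 32 + 32 + 29 + 26 + 21 + 18 + 17 + 17 + 16 + 11 + 9 + 8 + 7 = 278 GB.
Lower bound: ⌈278/36⌉ = 8 USB sticks.
A packing using 9 USB sticks:
  USB stick 1: 35 = 35
  USB stick 2: 32 = 32
  USB stick 3: 32 = 32
  USB stick 4: 29 + 7 = 36
  USB stick 5: 26 + 9 = 35
  USB stick 6: 21 + 11 = 32
  USB stick 7: 18 + 17 = 35
  USB stick 8: 17 + 16 = 33
  USB stick 9: 8 = 8
No arrangement into 8 USB sticks stays within capacity, so 9 is optimal.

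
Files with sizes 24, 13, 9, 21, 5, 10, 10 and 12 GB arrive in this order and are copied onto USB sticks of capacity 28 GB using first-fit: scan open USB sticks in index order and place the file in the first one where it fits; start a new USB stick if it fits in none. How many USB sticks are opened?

  24 → USB stick 1 (new)  [load 24/28]
  13 → USB stick 2 (new)  [load 13/28]
  9 → USB stick 2  [load 22/28]
  21 → USB stick 3 (new)  [load 21/28]
  5 → USB stick 2  [load 27/28]
  10 → USB stick 4 (new)  [load 10/28]
  10 → USB stick 4  [load 20/28]
  12 → USB stick 5 (new)  [load 12/28]
5 USB sticks opened.

5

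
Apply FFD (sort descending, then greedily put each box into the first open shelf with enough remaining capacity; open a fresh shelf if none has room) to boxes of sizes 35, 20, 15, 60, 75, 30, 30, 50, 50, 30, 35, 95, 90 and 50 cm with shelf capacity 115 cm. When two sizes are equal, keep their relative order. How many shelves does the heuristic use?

Sorted descending: 95, 90, 75, 60, 50, 50, 50, 35, 35, 30, 30, 30, 20, 15.
  95 → shelf 1 (new)  [load 95/115]
  90 → shelf 2 (new)  [load 90/115]
  75 → shelf 3 (new)  [load 75/115]
  60 → shelf 4 (new)  [load 60/115]
  50 → shelf 4  [load 110/115]
  50 → shelf 5 (new)  [load 50/115]
  50 → shelf 5  [load 100/115]
  35 → shelf 3  [load 110/115]
  35 → shelf 6 (new)  [load 35/115]
  30 → shelf 6  [load 65/115]
  30 → shelf 6  [load 95/115]
  30 → shelf 7 (new)  [load 30/115]
  20 → shelf 1  [load 115/115]
  15 → shelf 2  [load 105/115]
7 shelves opened.

7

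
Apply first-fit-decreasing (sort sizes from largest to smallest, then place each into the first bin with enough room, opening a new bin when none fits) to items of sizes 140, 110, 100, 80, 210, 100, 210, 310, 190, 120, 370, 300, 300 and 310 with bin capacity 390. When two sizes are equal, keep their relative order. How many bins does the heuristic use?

9

Sorted descending: 370, 310, 310, 300, 300, 210, 210, 190, 140, 120, 110, 100, 100, 80.
  370 → bin 1 (new)  [load 370/390]
  310 → bin 2 (new)  [load 310/390]
  310 → bin 3 (new)  [load 310/390]
  300 → bin 4 (new)  [load 300/390]
  300 → bin 5 (new)  [load 300/390]
  210 → bin 6 (new)  [load 210/390]
  210 → bin 7 (new)  [load 210/390]
  190 → bin 8 (new)  [load 190/390]
  140 → bin 6  [load 350/390]
  120 → bin 7  [load 330/390]
  110 → bin 8  [load 300/390]
  100 → bin 9 (new)  [load 100/390]
  100 → bin 9  [load 200/390]
  80 → bin 2  [load 390/390]
9 bins opened.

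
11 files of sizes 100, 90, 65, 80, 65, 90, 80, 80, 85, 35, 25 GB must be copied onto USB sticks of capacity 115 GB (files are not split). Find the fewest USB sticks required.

Total = 100 + 90 + 90 + 85 + 80 + 80 + 80 + 65 + 65 + 35 + 25 = 795 GB.
Lower bound: ⌈795/115⌉ = 7 USB sticks.
Also, 9 files each exceed 115/2 GB, and no two of those can share a USB stick, so at least 9 USB sticks are needed.
A packing using 9 USB sticks:
  USB stick 1: 100 = 100
  USB stick 2: 90 + 25 = 115
  USB stick 3: 90 = 90
  USB stick 4: 85 = 85
  USB stick 5: 80 + 35 = 115
  USB stick 6: 80 = 80
  USB stick 7: 80 = 80
  USB stick 8: 65 = 65
  USB stick 9: 65 = 65
This matches the lower bound, so 9 is optimal.

9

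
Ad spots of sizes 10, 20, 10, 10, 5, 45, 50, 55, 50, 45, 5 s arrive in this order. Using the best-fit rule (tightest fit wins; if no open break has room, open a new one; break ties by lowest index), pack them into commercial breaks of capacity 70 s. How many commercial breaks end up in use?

6

  10 → break 1 (new)  [load 10/70]
  20 → break 1  [load 30/70]
  10 → break 1  [load 40/70]
  10 → break 1  [load 50/70]
  5 → break 1  [load 55/70]
  45 → break 2 (new)  [load 45/70]
  50 → break 3 (new)  [load 50/70]
  55 → break 4 (new)  [load 55/70]
  50 → break 5 (new)  [load 50/70]
  45 → break 6 (new)  [load 45/70]
  5 → break 1  [load 60/70]
6 commercial breaks opened.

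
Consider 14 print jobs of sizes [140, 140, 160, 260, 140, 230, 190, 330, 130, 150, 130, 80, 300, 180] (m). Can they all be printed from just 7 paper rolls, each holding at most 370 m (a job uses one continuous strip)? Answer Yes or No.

Total = 2560 m; ⌈2560/370⌉ = 7.
The bound of 7 does not rule out 7, but exhaustive search shows no assignment into 7 paper rolls of capacity 370 m exists — the minimum is 8.

No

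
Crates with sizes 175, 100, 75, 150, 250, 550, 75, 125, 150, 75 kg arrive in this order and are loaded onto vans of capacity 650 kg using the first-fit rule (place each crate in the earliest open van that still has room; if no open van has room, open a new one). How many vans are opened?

3

  175 → van 1 (new)  [load 175/650]
  100 → van 1  [load 275/650]
  75 → van 1  [load 350/650]
  150 → van 1  [load 500/650]
  250 → van 2 (new)  [load 250/650]
  550 → van 3 (new)  [load 550/650]
  75 → van 1  [load 575/650]
  125 → van 2  [load 375/650]
  150 → van 2  [load 525/650]
  75 → van 1  [load 650/650]
3 vans opened.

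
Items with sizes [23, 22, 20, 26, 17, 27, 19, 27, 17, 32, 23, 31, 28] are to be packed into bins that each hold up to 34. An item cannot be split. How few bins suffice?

12

Total = 32 + 31 + 28 + 27 + 27 + 26 + 23 + 23 + 22 + 20 + 19 + 17 + 17 = 312.
Lower bound: ⌈312/34⌉ = 10 bins.
Also, 11 items each exceed 17, and no two of those can share a bin, so at least 11 bins are needed.
A packing using 12 bins:
  bin 1: 32 = 32
  bin 2: 31 = 31
  bin 3: 28 = 28
  bin 4: 27 = 27
  bin 5: 27 = 27
  bin 6: 26 = 26
  bin 7: 23 = 23
  bin 8: 23 = 23
  bin 9: 22 = 22
  bin 10: 20 = 20
  bin 11: 19 = 19
  bin 12: 17 + 17 = 34
No arrangement into 11 bins stays within capacity, so 12 is optimal.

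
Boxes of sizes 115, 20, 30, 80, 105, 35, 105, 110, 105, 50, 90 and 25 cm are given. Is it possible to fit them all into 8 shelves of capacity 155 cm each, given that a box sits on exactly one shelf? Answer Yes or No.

Yes

A valid assignment using 7 shelves:
  shelf 1: 115 + 35 = 150
  shelf 2: 110 + 30 = 140
  shelf 3: 105 + 50 = 155
  shelf 4: 105 + 25 + 20 = 150
  shelf 5: 105 = 105
  shelf 6: 90 = 90
  shelf 7: 80 = 80
That uses only 7 ≤ 8, so 8 shelves are enough.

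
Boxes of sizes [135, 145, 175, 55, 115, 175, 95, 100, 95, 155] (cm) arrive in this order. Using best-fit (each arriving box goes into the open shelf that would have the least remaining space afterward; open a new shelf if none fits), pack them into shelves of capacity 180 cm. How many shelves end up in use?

  135 → shelf 1 (new)  [load 135/180]
  145 → shelf 2 (new)  [load 145/180]
  175 → shelf 3 (new)  [load 175/180]
  55 → shelf 4 (new)  [load 55/180]
  115 → shelf 4  [load 170/180]
  175 → shelf 5 (new)  [load 175/180]
  95 → shelf 6 (new)  [load 95/180]
  100 → shelf 7 (new)  [load 100/180]
  95 → shelf 8 (new)  [load 95/180]
  155 → shelf 9 (new)  [load 155/180]
9 shelves opened.

9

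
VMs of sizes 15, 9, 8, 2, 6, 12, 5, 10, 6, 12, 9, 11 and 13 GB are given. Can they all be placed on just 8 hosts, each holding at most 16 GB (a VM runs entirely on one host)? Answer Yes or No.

Total = 118 GB; ⌈118/16⌉ = 8.
The bound of 8 does not rule out 8, but exhaustive search shows no assignment into 8 hosts of capacity 16 GB exists — the minimum is 9.

No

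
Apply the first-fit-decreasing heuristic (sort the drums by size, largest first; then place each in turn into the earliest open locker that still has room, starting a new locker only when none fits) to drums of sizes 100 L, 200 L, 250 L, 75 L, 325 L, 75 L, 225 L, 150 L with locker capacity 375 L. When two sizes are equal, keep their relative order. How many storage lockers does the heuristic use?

4

Sorted descending: 325, 250, 225, 200, 150, 100, 75, 75.
  325 → locker 1 (new)  [load 325/375]
  250 → locker 2 (new)  [load 250/375]
  225 → locker 3 (new)  [load 225/375]
  200 → locker 4 (new)  [load 200/375]
  150 → locker 3  [load 375/375]
  100 → locker 2  [load 350/375]
  75 → locker 4  [load 275/375]
  75 → locker 4  [load 350/375]
4 storage lockers opened.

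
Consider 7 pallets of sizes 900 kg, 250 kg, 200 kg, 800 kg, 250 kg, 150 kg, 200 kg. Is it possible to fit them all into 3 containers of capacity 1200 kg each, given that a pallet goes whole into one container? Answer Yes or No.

A valid assignment using 3 containers:
  container 1: 900 + 250 = 1150
  container 2: 800 + 250 + 150 = 1200
  container 3: 200 + 200 = 400
Every load is within 1200 kg, so 3 containers suffice.

Yes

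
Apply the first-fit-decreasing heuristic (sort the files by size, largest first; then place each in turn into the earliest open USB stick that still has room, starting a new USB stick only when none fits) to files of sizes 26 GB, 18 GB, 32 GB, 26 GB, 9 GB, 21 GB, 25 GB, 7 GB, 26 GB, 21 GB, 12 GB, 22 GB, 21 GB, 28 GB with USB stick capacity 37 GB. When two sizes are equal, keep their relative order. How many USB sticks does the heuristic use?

Sorted descending: 32, 28, 26, 26, 26, 25, 22, 21, 21, 21, 18, 12, 9, 7.
  32 → USB stick 1 (new)  [load 32/37]
  28 → USB stick 2 (new)  [load 28/37]
  26 → USB stick 3 (new)  [load 26/37]
  26 → USB stick 4 (new)  [load 26/37]
  26 → USB stick 5 (new)  [load 26/37]
  25 → USB stick 6 (new)  [load 25/37]
  22 → USB stick 7 (new)  [load 22/37]
  21 → USB stick 8 (new)  [load 21/37]
  21 → USB stick 9 (new)  [load 21/37]
  21 → USB stick 10 (new)  [load 21/37]
  18 → USB stick 11 (new)  [load 18/37]
  12 → USB stick 6  [load 37/37]
  9 → USB stick 2  [load 37/37]
  7 → USB stick 3  [load 33/37]
11 USB sticks opened.

11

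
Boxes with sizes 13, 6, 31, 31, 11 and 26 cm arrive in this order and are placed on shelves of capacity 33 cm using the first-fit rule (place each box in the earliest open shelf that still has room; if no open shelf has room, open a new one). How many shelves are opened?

4

  13 → shelf 1 (new)  [load 13/33]
  6 → shelf 1  [load 19/33]
  31 → shelf 2 (new)  [load 31/33]
  31 → shelf 3 (new)  [load 31/33]
  11 → shelf 1  [load 30/33]
  26 → shelf 4 (new)  [load 26/33]
4 shelves opened.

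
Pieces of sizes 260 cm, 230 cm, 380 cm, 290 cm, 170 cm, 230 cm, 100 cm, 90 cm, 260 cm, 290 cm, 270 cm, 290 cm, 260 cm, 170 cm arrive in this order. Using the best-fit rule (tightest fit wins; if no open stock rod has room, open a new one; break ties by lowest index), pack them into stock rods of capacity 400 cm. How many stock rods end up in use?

  260 → stock rod 1 (new)  [load 260/400]
  230 → stock rod 2 (new)  [load 230/400]
  380 → stock rod 3 (new)  [load 380/400]
  290 → stock rod 4 (new)  [load 290/400]
  170 → stock rod 2  [load 400/400]
  230 → stock rod 5 (new)  [load 230/400]
  100 → stock rod 4  [load 390/400]
  90 → stock rod 1  [load 350/400]
  260 → stock rod 6 (new)  [load 260/400]
  290 → stock rod 7 (new)  [load 290/400]
  270 → stock rod 8 (new)  [load 270/400]
  290 → stock rod 9 (new)  [load 290/400]
  260 → stock rod 10 (new)  [load 260/400]
  170 → stock rod 5  [load 400/400]
10 stock rods opened.

10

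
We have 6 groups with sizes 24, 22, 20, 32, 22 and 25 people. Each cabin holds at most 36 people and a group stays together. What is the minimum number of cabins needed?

6

Total = 32 + 25 + 24 + 22 + 22 + 20 = 145 people.
Lower bound: ⌈145/36⌉ = 5 cabins.
Also, 6 groups each exceed 18 people, and no two of those can share a cabin, so at least 6 cabins are needed.
A packing using 6 cabins:
  cabin 1: 32 = 32
  cabin 2: 25 = 25
  cabin 3: 24 = 24
  cabin 4: 22 = 22
  cabin 5: 22 = 22
  cabin 6: 20 = 20
This matches the lower bound, so 6 is optimal.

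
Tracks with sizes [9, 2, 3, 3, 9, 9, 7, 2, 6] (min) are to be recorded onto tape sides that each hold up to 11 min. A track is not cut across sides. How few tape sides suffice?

Total = 9 + 9 + 9 + 7 + 6 + 3 + 3 + 2 + 2 = 50 min.
Lower bound: ⌈50/11⌉ = 5 tape sides.
A packing using 5 tape sides:
  side 1: 9 + 2 = 11
  side 2: 9 + 2 = 11
  side 3: 9 = 9
  side 4: 7 + 3 = 10
  side 5: 6 + 3 = 9
This matches the lower bound, so 5 is optimal.

5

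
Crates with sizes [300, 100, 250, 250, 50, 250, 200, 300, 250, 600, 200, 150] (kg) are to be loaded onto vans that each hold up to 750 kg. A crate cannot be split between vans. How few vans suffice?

4

Total = 600 + 300 + 300 + 250 + 250 + 250 + 250 + 200 + 200 + 150 + 100 + 50 = 2900 kg.
Lower bound: ⌈2900/750⌉ = 4 vans.
A packing using 4 vans:
  van 1: 600 + 150 = 750
  van 2: 300 + 300 + 100 + 50 = 750
  van 3: 250 + 250 + 250 = 750
  van 4: 250 + 200 + 200 = 650
This matches the lower bound, so 4 is optimal.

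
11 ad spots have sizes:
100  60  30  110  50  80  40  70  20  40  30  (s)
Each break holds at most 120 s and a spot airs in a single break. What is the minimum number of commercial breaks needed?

Total = 110 + 100 + 80 + 70 + 60 + 50 + 40 + 40 + 30 + 30 + 20 = 630 s.
Lower bound: ⌈630/120⌉ = 6 commercial breaks.
A packing using 6 commercial breaks:
  break 1: 110 = 110
  break 2: 100 + 20 = 120
  break 3: 80 + 40 = 120
  break 4: 70 + 50 = 120
  break 5: 60 + 40 = 100
  break 6: 30 + 30 = 60
This matches the lower bound, so 6 is optimal.

6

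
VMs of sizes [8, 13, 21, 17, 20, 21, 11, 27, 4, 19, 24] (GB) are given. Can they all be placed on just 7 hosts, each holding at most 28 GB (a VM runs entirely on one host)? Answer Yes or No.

No

Total = 185 GB; ⌈185/28⌉ = 7.
The bound of 7 does not rule out 7, but exhaustive search shows no assignment into 7 hosts of capacity 28 GB exists — the minimum is 8.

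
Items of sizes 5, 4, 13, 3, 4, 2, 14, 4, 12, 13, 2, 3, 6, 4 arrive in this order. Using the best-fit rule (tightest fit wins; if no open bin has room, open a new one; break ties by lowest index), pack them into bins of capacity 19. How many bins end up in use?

  5 → bin 1 (new)  [load 5/19]
  4 → bin 1  [load 9/19]
  13 → bin 2 (new)  [load 13/19]
  3 → bin 2  [load 16/19]
  4 → bin 1  [load 13/19]
  2 → bin 2  [load 18/19]
  14 → bin 3 (new)  [load 14/19]
  4 → bin 3  [load 18/19]
  12 → bin 4 (new)  [load 12/19]
  13 → bin 5 (new)  [load 13/19]
  2 → bin 1  [load 15/19]
  3 → bin 1  [load 18/19]
  6 → bin 5  [load 19/19]
  4 → bin 4  [load 16/19]
5 bins opened.

5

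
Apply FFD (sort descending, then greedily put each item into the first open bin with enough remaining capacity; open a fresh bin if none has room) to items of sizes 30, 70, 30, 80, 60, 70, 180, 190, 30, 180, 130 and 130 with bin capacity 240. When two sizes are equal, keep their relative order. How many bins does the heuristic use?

6

Sorted descending: 190, 180, 180, 130, 130, 80, 70, 70, 60, 30, 30, 30.
  190 → bin 1 (new)  [load 190/240]
  180 → bin 2 (new)  [load 180/240]
  180 → bin 3 (new)  [load 180/240]
  130 → bin 4 (new)  [load 130/240]
  130 → bin 5 (new)  [load 130/240]
  80 → bin 4  [load 210/240]
  70 → bin 5  [load 200/240]
  70 → bin 6 (new)  [load 70/240]
  60 → bin 2  [load 240/240]
  30 → bin 1  [load 220/240]
  30 → bin 3  [load 210/240]
  30 → bin 3  [load 240/240]
6 bins opened.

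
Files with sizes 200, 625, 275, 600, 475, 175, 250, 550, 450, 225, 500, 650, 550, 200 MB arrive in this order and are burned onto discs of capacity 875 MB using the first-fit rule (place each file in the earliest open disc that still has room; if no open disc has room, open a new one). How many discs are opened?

8

  200 → disc 1 (new)  [load 200/875]
  625 → disc 1  [load 825/875]
  275 → disc 2 (new)  [load 275/875]
  600 → disc 2  [load 875/875]
  475 → disc 3 (new)  [load 475/875]
  175 → disc 3  [load 650/875]
  250 → disc 4 (new)  [load 250/875]
  550 → disc 4  [load 800/875]
  450 → disc 5 (new)  [load 450/875]
  225 → disc 3  [load 875/875]
  500 → disc 6 (new)  [load 500/875]
  650 → disc 7 (new)  [load 650/875]
  550 → disc 8 (new)  [load 550/875]
  200 → disc 5  [load 650/875]
8 discs opened.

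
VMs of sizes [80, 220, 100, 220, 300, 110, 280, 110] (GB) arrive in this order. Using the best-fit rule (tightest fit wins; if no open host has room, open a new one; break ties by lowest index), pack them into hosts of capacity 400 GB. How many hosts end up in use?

4

  80 → host 1 (new)  [load 80/400]
  220 → host 1  [load 300/400]
  100 → host 1  [load 400/400]
  220 → host 2 (new)  [load 220/400]
  300 → host 3 (new)  [load 300/400]
  110 → host 2  [load 330/400]
  280 → host 4 (new)  [load 280/400]
  110 → host 4  [load 390/400]
4 hosts opened.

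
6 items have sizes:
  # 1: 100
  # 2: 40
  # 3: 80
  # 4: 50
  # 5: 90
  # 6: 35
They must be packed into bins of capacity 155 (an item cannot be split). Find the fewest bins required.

3

Total = 100 + 90 + 80 + 50 + 40 + 35 = 395.
Lower bound: ⌈395/155⌉ = 3 bins.
A packing using 3 bins:
  bin 1: 100 + 50 = 150
  bin 2: 90 + 40 = 130
  bin 3: 80 + 35 = 115
This matches the lower bound, so 3 is optimal.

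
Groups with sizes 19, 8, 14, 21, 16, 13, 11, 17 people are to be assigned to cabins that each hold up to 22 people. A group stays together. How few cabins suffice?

Total = 21 + 19 + 17 + 16 + 14 + 13 + 11 + 8 = 119 people.
Lower bound: ⌈119/22⌉ = 6 cabins.
A packing using 7 cabins:
  cabin 1: 21 = 21
  cabin 2: 19 = 19
  cabin 3: 17 = 17
  cabin 4: 16 = 16
  cabin 5: 14 + 8 = 22
  cabin 6: 13 = 13
  cabin 7: 11 = 11
No arrangement into 6 cabins stays within capacity, so 7 is optimal.

7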